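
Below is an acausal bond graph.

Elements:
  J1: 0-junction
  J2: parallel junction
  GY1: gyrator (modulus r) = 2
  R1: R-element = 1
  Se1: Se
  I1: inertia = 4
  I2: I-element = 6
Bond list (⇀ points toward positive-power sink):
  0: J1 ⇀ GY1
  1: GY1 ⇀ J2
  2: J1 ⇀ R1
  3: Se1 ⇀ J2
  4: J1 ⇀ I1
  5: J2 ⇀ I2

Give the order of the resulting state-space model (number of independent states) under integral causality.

2  (I1, I2 all integral)

#3 →J2  (Se1: effort source, stroke at far end)
#1 →GY1  (J2: bond 3 brought effort, rest push out)
#5 →I2  (J2: bond 3 brought effort, rest push out)
#0 →GY1  (GY1 both-in/both-out from 1)
#4 →I1  (I1 integral (f out))
#2 →J1  (J1: last free bond brings effort in)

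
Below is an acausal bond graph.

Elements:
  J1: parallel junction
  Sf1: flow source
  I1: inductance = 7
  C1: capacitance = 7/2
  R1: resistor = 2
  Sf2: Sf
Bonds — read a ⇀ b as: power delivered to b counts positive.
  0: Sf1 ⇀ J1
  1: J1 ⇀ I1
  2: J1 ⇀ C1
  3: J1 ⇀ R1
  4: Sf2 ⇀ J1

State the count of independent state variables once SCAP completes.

β0 |Sf1  (Sf1 (Sf) sets flow on bond)
β4 |Sf2  (Sf2 (Sf) sets flow on bond)
β1 |I1  (I1: I, integral causality)
β2 |J1  (prefer integral on C1)
β3 |R1  (J1 effort already set via bond 2)

2  (C1, I1 all integral)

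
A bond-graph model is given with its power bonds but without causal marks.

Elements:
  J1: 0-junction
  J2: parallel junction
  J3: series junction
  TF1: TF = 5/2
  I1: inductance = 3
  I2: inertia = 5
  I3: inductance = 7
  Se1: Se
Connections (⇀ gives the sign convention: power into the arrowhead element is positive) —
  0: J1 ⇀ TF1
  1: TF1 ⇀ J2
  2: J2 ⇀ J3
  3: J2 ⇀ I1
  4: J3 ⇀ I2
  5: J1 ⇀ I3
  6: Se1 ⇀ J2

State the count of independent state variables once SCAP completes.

b6 stroke→J2  (Se1: effort source, stroke at far end)
b1 stroke→TF1  (J2: bond 6 brought effort, rest push out)
b2 stroke→J3  (common-e at J2 fixed by 6)
b3 stroke→I1  (common-e at J2 fixed by 6)
b4 stroke→I2  (only one flow-in slot at J3)
b0 stroke→J1  (TF1: transformer flips bond 1)
b5 stroke→I3  (J1: bond 0 brought effort, rest push out)

3  (I1, I2, I3 all integral)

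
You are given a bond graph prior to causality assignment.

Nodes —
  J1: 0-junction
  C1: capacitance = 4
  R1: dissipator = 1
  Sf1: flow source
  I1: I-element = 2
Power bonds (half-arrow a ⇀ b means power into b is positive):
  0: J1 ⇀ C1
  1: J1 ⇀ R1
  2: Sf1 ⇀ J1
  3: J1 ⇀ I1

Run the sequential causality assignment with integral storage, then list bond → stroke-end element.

β2 |Sf1  (Sf1 (Sf) sets flow on bond)
β0 |J1  (C1: C, integral causality)
β1 |R1  (common-e at J1 fixed by 0)
β3 |I1  (J1: bond 0 brought effort, rest push out)

bond 0 →J1
bond 1 →R1
bond 2 →Sf1
bond 3 →I1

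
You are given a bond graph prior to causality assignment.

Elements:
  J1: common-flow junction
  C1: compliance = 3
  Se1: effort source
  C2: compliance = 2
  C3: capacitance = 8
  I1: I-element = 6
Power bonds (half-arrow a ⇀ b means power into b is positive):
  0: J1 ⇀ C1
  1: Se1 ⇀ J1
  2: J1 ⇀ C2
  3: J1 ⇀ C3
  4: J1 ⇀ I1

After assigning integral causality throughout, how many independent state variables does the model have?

#1 →J1  (Se1 (Se) sets effort on bond)
#0 →J1  (C1 integral (e out))
#2 →J1  (C2: C, integral causality)
#3 →J1  (C3 outputs effort q/C3)
#4 →I1  (J1 needs exactly one f-in)

4  (C1, C2, C3, I1 all integral)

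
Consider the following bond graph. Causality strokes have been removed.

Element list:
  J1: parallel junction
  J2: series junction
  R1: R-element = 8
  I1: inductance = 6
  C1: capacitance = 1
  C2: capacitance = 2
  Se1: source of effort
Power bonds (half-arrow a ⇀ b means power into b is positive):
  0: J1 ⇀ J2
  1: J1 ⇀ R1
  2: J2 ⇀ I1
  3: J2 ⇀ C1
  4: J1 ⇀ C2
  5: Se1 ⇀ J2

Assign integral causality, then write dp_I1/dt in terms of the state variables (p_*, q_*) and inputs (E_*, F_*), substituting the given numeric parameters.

β5 stroke at J2  (source Se1 imposes e)
β2 stroke at I1  (I1: I, integral causality)
β0 stroke at J2  (1-jn J2 has f-setter on 2)
β3 stroke at J2  (common-f at J2 fixed by 2)
β4 stroke at J1  (prefer integral on C2)
β1 stroke at R1  (J1 effort already set via bond 4)

dp_I1/dt = E_Se1 - q_C1 + q_C2/2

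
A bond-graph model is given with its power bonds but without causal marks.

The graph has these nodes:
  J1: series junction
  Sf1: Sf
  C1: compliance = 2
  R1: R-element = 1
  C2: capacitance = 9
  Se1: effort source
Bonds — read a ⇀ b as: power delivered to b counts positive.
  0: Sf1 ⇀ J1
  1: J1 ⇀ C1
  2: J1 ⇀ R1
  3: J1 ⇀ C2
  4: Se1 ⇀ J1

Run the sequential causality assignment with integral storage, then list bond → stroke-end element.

bond 0 |Sf1
bond 1 |J1
bond 2 |J1
bond 3 |J1
bond 4 |J1

β0 stroke→Sf1  (Sf1 (Sf) sets flow on bond)
β4 stroke→J1  (Se1 fixes effort; stroke away)
β1 stroke→J1  (J1 flow already set via bond 0)
β2 stroke→J1  (J1: bond 0 brought flow, rest push out)
β3 stroke→J1  (J1: bond 0 brought flow, rest push out)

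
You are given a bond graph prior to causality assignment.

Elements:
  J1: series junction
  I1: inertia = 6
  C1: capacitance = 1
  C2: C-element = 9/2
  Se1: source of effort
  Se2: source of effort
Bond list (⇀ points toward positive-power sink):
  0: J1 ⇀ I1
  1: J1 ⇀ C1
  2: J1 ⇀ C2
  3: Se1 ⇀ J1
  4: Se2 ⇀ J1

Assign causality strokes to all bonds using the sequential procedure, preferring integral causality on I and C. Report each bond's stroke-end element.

bond 3 |J1  (Se1: effort source, stroke at far end)
bond 4 |J1  (Se2: effort source, stroke at far end)
bond 0 |I1  (prefer integral on I1)
bond 1 |J1  (J1: bond 0 brought flow, rest push out)
bond 2 |J1  (J1: bond 0 brought flow, rest push out)

#0 stroke→I1
#1 stroke→J1
#2 stroke→J1
#3 stroke→J1
#4 stroke→J1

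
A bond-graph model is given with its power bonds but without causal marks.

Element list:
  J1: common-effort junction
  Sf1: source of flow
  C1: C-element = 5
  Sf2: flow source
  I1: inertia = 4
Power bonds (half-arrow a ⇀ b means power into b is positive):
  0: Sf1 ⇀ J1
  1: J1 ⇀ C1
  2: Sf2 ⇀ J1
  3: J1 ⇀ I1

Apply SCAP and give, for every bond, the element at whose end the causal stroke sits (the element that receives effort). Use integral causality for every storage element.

β0 stroke→Sf1
β1 stroke→J1
β2 stroke→Sf2
β3 stroke→I1

β0 stroke→Sf1  (Sf1 fixes flow; stroke at Sf1)
β2 stroke→Sf2  (source Sf2 imposes f)
β1 stroke→J1  (C1 outputs effort q/C1)
β3 stroke→I1  (J1 effort already set via bond 1)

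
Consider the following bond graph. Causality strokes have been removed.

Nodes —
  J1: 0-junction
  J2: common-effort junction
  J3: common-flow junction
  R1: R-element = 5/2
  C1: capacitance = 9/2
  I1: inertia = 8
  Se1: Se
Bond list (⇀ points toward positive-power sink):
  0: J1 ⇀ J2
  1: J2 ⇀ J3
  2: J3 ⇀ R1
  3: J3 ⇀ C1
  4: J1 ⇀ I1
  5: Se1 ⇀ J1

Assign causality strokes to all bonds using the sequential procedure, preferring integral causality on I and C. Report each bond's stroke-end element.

β0 |J2
β1 |J3
β2 |R1
β3 |J3
β4 |I1
β5 |J1

#5 stroke at J1  (Se1: effort source, stroke at far end)
#0 stroke at J2  (J1: bond 5 brought effort, rest push out)
#4 stroke at I1  (0-jn J1 has e-setter on 5)
#1 stroke at J3  (0-jn J2 has e-setter on 0)
#3 stroke at J3  (prefer integral on C1)
#2 stroke at R1  (J3 needs exactly one f-in)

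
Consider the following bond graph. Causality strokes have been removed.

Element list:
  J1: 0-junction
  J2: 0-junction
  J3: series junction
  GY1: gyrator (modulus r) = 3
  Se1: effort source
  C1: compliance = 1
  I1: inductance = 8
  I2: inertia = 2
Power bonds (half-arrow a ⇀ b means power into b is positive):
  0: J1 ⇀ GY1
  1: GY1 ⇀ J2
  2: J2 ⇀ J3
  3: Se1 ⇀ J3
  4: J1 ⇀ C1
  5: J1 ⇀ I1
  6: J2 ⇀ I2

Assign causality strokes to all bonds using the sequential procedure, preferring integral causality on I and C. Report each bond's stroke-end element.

b0 →GY1
b1 →GY1
b2 →J2
b3 →J3
b4 →J1
b5 →I1
b6 →I2

#3 →J3  (Se1: effort source, stroke at far end)
#2 →J2  (J3 needs exactly one f-in)
#1 →GY1  (J2 effort already set via bond 2)
#6 →I2  (J2: bond 2 brought effort, rest push out)
#0 →GY1  (through GY1, causality inverts; strokes same side of GY1)
#4 →J1  (C1: C, integral causality)
#5 →I1  (J1 effort already set via bond 4)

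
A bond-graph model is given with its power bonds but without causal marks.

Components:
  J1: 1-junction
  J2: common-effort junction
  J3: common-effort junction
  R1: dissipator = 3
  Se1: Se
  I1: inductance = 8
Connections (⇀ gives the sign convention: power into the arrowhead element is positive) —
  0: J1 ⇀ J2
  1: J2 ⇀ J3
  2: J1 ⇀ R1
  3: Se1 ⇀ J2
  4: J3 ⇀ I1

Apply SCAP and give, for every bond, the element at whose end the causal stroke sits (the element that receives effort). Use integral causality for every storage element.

#0 →J1
#1 →J3
#2 →R1
#3 →J2
#4 →I1

bond 3 stroke→J2  (Se1 (Se) sets effort on bond)
bond 0 stroke→J1  (0-jn J2 has e-setter on 3)
bond 1 stroke→J3  (J2: bond 3 brought effort, rest push out)
bond 4 stroke→I1  (J3 effort already set via bond 1)
bond 2 stroke→R1  (only one flow-in slot at J1)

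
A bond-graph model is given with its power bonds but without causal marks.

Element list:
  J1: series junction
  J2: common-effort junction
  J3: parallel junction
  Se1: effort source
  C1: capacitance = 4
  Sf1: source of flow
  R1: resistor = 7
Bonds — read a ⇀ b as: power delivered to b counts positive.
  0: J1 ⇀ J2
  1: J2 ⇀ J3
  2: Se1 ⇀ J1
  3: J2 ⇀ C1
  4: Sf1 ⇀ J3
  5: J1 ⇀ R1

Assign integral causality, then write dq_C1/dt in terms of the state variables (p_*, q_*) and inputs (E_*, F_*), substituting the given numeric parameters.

β2 stroke at J1  (source Se1 imposes e)
β4 stroke at Sf1  (Sf1 (Sf) sets flow on bond)
β1 stroke at J3  (J3 needs exactly one e-in)
β3 stroke at J2  (C1: C, integral causality)
β0 stroke at J1  (0-jn J2 has e-setter on 3)
β5 stroke at R1  (J1 needs exactly one f-in)

dq_C1/dt = E_Se1/7 + F_Sf1 - q_C1/28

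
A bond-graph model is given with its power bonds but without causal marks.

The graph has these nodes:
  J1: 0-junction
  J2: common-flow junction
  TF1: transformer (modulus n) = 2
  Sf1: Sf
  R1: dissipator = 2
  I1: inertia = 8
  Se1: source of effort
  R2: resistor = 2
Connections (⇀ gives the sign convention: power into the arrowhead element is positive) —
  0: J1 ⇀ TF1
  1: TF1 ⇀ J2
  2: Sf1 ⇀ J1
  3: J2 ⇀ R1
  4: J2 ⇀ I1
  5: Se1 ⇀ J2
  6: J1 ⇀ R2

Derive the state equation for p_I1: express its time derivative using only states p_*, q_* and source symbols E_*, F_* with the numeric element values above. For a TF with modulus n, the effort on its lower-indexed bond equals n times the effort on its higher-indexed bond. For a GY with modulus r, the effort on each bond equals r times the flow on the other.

b2 stroke at Sf1  (source Sf1 imposes f)
b5 stroke at J2  (Se1: effort source, stroke at far end)
b4 stroke at I1  (I1: I, integral causality)
b1 stroke at J2  (1-jn J2 has f-setter on 4)
b3 stroke at J2  (1-jn J2 has f-setter on 4)
b0 stroke at TF1  (TF1 one-in-one-out from 1)
b6 stroke at J1  (only one effort-in slot at J1)

dp_I1/dt = E_Se1 + F_Sf1 - 5*p_I1/16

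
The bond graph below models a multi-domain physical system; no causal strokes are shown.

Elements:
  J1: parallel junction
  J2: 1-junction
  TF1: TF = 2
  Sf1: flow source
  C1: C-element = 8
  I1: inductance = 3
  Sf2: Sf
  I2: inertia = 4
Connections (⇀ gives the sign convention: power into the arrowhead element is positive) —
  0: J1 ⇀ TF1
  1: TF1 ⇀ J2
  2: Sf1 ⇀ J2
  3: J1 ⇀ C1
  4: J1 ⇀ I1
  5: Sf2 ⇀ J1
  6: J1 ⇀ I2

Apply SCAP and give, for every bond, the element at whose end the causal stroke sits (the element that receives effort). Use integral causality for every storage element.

β2 stroke→Sf1  (Sf1: flow source, stroke at near end)
β5 stroke→Sf2  (Sf2: flow source, stroke at near end)
β1 stroke→J2  (1-jn J2 has f-setter on 2)
β0 stroke→TF1  (TF1 one-in-one-out from 1)
β3 stroke→J1  (C1 outputs effort q/C1)
β4 stroke→I1  (J1 effort already set via bond 3)
β6 stroke→I2  (J1: bond 3 brought effort, rest push out)

bond 0 |TF1
bond 1 |J2
bond 2 |Sf1
bond 3 |J1
bond 4 |I1
bond 5 |Sf2
bond 6 |I2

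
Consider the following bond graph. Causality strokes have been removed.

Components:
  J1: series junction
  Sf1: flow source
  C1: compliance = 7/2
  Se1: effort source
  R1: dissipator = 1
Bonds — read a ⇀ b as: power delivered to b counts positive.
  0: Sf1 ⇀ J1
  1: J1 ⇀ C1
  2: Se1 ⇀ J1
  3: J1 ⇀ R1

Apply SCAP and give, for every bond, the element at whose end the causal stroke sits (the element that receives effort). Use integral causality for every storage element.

bond 0 →Sf1  (Sf1: flow source, stroke at near end)
bond 2 →J1  (Se1 fixes effort; stroke away)
bond 1 →J1  (J1: bond 0 brought flow, rest push out)
bond 3 →J1  (J1 flow already set via bond 0)

b0 →Sf1
b1 →J1
b2 →J1
b3 →J1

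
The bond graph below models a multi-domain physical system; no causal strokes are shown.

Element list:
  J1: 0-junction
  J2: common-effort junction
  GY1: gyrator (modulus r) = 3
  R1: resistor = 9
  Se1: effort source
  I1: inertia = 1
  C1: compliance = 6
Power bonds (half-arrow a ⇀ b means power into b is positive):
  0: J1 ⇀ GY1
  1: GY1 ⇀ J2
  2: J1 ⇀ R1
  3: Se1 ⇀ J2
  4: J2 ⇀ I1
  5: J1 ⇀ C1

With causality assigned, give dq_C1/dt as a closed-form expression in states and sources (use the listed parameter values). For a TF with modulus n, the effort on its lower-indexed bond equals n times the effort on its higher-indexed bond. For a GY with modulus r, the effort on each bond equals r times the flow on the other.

dq_C1/dt = -E_Se1/3 - q_C1/54

#3 |J2  (source Se1 imposes e)
#1 |GY1  (J2 effort already set via bond 3)
#4 |I1  (J2: bond 3 brought effort, rest push out)
#0 |GY1  (GY1 both-in/both-out from 1)
#5 |J1  (prefer integral on C1)
#2 |R1  (J1: bond 5 brought effort, rest push out)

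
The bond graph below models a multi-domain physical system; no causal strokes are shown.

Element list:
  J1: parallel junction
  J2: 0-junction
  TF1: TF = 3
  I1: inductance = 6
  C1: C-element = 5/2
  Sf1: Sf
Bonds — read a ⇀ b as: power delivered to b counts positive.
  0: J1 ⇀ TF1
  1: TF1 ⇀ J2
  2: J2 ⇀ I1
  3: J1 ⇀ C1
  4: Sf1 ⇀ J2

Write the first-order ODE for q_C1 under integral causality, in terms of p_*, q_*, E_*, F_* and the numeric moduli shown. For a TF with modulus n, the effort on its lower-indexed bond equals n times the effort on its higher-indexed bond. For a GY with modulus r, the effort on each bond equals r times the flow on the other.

dq_C1/dt = F_Sf1/3 - p_I1/18

b4 stroke→Sf1  (Sf1 (Sf) sets flow on bond)
b2 stroke→I1  (prefer integral on I1)
b1 stroke→J2  (J2: last free bond brings effort in)
b0 stroke→TF1  (TF1: transformer flips bond 1)
b3 stroke→J1  (J1: last free bond brings effort in)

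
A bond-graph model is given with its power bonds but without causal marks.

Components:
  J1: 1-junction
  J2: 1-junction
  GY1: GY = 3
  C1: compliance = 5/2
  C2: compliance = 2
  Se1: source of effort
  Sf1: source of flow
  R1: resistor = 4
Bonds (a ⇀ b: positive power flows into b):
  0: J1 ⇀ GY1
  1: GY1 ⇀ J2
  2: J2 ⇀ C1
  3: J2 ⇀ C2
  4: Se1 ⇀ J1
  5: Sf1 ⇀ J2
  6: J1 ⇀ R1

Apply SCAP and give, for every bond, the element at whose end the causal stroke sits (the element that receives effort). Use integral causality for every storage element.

b4 →J1  (Se1 (Se) sets effort on bond)
b5 →Sf1  (Sf1 fixes flow; stroke at Sf1)
b1 →J2  (common-f at J2 fixed by 5)
b2 →J2  (J2: bond 5 brought flow, rest push out)
b3 →J2  (J2: bond 5 brought flow, rest push out)
b0 →J1  (through GY1, causality inverts; strokes same side of GY1)
b6 →R1  (only one flow-in slot at J1)

b0 →J1
b1 →J2
b2 →J2
b3 →J2
b4 →J1
b5 →Sf1
b6 →R1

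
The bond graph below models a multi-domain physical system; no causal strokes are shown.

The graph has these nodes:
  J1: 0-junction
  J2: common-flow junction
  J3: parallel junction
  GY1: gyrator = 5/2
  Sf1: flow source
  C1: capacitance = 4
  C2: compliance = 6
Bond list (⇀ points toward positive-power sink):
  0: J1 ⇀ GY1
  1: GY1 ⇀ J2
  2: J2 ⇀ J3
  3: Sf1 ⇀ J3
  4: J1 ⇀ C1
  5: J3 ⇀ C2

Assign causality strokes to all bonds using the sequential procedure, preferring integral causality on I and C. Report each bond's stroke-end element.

#0 stroke at GY1
#1 stroke at GY1
#2 stroke at J2
#3 stroke at Sf1
#4 stroke at J1
#5 stroke at J3

b3 stroke→Sf1  (Sf1 (Sf) sets flow on bond)
b4 stroke→J1  (C1 integral (e out))
b0 stroke→GY1  (J1 effort already set via bond 4)
b1 stroke→GY1  (GY GY1: same side as bond 0)
b2 stroke→J2  (1-jn J2 has f-setter on 1)
b5 stroke→J3  (J3 needs exactly one e-in)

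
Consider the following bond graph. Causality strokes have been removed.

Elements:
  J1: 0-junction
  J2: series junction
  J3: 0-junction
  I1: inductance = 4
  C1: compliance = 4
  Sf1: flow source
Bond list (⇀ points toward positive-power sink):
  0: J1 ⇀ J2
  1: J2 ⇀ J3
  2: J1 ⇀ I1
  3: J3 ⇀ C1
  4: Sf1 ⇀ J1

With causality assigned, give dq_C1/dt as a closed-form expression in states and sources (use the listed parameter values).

dq_C1/dt = F_Sf1 - p_I1/4

bond 4 stroke→Sf1  (Sf1 fixes flow; stroke at Sf1)
bond 2 stroke→I1  (I1: I, integral causality)
bond 0 stroke→J1  (only one effort-in slot at J1)
bond 1 stroke→J2  (J2: bond 0 brought flow, rest push out)
bond 3 stroke→J3  (only one effort-in slot at J3)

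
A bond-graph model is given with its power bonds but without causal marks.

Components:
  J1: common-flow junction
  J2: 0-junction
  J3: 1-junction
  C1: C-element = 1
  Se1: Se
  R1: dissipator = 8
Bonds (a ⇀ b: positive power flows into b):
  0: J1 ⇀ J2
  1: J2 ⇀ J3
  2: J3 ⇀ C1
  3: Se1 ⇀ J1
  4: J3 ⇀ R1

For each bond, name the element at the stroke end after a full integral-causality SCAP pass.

bond 3 stroke→J1  (Se1: effort source, stroke at far end)
bond 0 stroke→J2  (J1: last free bond brings flow in)
bond 1 stroke→J3  (0-jn J2 has e-setter on 0)
bond 2 stroke→J3  (C1 outputs effort q/C1)
bond 4 stroke→R1  (only one flow-in slot at J3)

#0 stroke at J2
#1 stroke at J3
#2 stroke at J3
#3 stroke at J1
#4 stroke at R1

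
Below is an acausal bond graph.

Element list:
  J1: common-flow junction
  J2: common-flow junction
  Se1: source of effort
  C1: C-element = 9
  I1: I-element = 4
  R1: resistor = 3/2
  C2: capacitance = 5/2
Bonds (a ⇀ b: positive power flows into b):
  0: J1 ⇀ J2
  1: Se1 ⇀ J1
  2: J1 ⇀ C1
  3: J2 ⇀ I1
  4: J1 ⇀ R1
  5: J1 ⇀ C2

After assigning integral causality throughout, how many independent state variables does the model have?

#1 |J1  (source Se1 imposes e)
#2 |J1  (C1 integral (e out))
#3 |I1  (prefer integral on I1)
#0 |J2  (common-f at J2 fixed by 3)
#4 |J1  (common-f at J1 fixed by 0)
#5 |J1  (1-jn J1 has f-setter on 0)

3  (C1, C2, I1 all integral)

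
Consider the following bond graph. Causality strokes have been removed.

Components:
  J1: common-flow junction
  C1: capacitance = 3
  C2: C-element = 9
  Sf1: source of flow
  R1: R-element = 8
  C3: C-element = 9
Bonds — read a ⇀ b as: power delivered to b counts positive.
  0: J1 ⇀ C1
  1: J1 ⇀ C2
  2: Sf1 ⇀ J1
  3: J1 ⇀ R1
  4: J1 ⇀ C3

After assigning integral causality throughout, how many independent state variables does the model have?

bond 2 stroke→Sf1  (source Sf1 imposes f)
bond 0 stroke→J1  (common-f at J1 fixed by 2)
bond 1 stroke→J1  (J1: bond 2 brought flow, rest push out)
bond 3 stroke→J1  (common-f at J1 fixed by 2)
bond 4 stroke→J1  (1-jn J1 has f-setter on 2)

3  (C1, C2, C3 all integral)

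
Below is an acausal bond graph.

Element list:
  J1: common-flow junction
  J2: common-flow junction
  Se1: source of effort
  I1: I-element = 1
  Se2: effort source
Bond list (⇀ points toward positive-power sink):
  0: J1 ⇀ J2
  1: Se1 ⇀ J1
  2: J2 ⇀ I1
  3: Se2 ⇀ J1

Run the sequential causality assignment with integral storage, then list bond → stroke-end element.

β1 |J1  (Se1 (Se) sets effort on bond)
β3 |J1  (Se2: effort source, stroke at far end)
β0 |J2  (J1: last free bond brings flow in)
β2 |I1  (only one flow-in slot at J2)

#0 stroke→J2
#1 stroke→J1
#2 stroke→I1
#3 stroke→J1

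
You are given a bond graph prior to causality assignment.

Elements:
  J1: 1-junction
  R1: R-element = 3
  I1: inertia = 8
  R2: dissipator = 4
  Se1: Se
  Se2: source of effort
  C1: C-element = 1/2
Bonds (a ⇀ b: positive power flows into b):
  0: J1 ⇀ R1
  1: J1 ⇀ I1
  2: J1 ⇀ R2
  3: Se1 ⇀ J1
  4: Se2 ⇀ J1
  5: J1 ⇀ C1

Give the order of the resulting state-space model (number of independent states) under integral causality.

#3 →J1  (Se1 fixes effort; stroke away)
#4 →J1  (source Se2 imposes e)
#1 →I1  (I1: I, integral causality)
#0 →J1  (common-f at J1 fixed by 1)
#2 →J1  (1-jn J1 has f-setter on 1)
#5 →J1  (1-jn J1 has f-setter on 1)

2  (C1, I1 all integral)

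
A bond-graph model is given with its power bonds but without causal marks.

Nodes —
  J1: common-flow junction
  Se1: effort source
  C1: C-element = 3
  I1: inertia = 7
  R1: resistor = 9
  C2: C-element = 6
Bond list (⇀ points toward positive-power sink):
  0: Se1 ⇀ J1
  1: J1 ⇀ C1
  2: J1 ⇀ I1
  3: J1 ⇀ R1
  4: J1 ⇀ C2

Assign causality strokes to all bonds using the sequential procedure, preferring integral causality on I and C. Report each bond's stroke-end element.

β0 stroke→J1  (Se1 fixes effort; stroke away)
β1 stroke→J1  (prefer integral on C1)
β2 stroke→I1  (I1 outputs flow p/I1)
β3 stroke→J1  (J1 flow already set via bond 2)
β4 stroke→J1  (J1: bond 2 brought flow, rest push out)

β0 |J1
β1 |J1
β2 |I1
β3 |J1
β4 |J1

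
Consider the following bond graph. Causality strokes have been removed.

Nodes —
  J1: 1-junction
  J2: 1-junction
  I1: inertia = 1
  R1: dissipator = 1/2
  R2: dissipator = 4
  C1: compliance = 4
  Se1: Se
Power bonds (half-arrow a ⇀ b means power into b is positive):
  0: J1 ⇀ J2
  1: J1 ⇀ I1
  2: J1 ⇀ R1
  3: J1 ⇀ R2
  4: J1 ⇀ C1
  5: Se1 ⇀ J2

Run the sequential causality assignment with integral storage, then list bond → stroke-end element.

b5 |J2  (Se1 (Se) sets effort on bond)
b0 |J1  (J2 needs exactly one f-in)
b1 |I1  (I1: I, integral causality)
b2 |J1  (common-f at J1 fixed by 1)
b3 |J1  (1-jn J1 has f-setter on 1)
b4 |J1  (J1: bond 1 brought flow, rest push out)

b0 |J1
b1 |I1
b2 |J1
b3 |J1
b4 |J1
b5 |J2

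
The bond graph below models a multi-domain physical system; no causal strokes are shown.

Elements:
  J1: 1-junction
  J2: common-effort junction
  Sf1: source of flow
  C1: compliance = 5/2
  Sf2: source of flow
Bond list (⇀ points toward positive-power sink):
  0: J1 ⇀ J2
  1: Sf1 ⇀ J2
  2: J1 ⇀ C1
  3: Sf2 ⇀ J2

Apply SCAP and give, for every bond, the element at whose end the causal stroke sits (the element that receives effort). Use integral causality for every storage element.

β0 stroke at J2
β1 stroke at Sf1
β2 stroke at J1
β3 stroke at Sf2

β1 →Sf1  (source Sf1 imposes f)
β3 →Sf2  (Sf2 fixes flow; stroke at Sf2)
β0 →J2  (only one effort-in slot at J2)
β2 →J1  (common-f at J1 fixed by 0)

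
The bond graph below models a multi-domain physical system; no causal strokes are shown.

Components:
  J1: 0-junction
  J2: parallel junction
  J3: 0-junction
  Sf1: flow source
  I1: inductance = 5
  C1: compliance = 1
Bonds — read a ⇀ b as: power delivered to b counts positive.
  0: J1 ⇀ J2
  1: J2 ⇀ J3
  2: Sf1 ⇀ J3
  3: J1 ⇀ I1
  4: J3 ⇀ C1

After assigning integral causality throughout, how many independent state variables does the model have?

2  (C1, I1 all integral)

#2 →Sf1  (Sf1: flow source, stroke at near end)
#3 →I1  (I1: I, integral causality)
#0 →J1  (J1: last free bond brings effort in)
#1 →J2  (closing 0-jn rule on J2)
#4 →J3  (only one effort-in slot at J3)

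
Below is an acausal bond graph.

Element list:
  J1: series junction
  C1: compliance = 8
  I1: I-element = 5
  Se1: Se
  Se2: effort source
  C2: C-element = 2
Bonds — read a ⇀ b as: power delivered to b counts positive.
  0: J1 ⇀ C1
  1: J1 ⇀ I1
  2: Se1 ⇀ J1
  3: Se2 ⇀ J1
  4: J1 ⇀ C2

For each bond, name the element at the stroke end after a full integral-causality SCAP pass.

b0 stroke at J1
b1 stroke at I1
b2 stroke at J1
b3 stroke at J1
b4 stroke at J1

b2 stroke→J1  (Se1: effort source, stroke at far end)
b3 stroke→J1  (source Se2 imposes e)
b0 stroke→J1  (C1 integral (e out))
b1 stroke→I1  (I1 outputs flow p/I1)
b4 stroke→J1  (1-jn J1 has f-setter on 1)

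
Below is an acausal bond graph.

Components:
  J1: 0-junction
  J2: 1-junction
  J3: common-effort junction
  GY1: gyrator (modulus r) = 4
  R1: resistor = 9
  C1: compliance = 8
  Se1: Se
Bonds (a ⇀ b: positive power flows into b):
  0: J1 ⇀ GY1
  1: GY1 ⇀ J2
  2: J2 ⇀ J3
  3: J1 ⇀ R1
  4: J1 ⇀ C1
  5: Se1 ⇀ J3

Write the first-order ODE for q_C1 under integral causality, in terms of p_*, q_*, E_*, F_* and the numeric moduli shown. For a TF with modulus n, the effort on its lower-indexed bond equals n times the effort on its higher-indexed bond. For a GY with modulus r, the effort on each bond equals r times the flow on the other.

b5 stroke→J3  (Se1: effort source, stroke at far end)
b2 stroke→J2  (J3 effort already set via bond 5)
b1 stroke→GY1  (only one flow-in slot at J2)
b0 stroke→GY1  (GY1 both-in/both-out from 1)
b4 stroke→J1  (C1: C, integral causality)
b3 stroke→R1  (J1 effort already set via bond 4)

dq_C1/dt = -E_Se1/4 - q_C1/72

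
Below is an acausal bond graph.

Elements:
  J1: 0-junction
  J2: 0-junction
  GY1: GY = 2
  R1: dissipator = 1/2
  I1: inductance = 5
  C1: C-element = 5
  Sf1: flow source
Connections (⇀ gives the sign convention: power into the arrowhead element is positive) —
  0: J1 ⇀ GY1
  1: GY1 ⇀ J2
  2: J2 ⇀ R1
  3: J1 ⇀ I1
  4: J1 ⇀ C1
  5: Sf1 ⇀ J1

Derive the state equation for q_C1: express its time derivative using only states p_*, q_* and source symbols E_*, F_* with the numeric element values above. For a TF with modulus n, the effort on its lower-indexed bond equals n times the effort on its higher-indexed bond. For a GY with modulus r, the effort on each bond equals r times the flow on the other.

β5 stroke→Sf1  (Sf1 (Sf) sets flow on bond)
β3 stroke→I1  (I1 outputs flow p/I1)
β4 stroke→J1  (C1 integral (e out))
β0 stroke→GY1  (0-jn J1 has e-setter on 4)
β1 stroke→GY1  (GY1: gyrator matches bond 0)
β2 stroke→J2  (closing 0-jn rule on J2)

dq_C1/dt = F_Sf1 - p_I1/5 - q_C1/40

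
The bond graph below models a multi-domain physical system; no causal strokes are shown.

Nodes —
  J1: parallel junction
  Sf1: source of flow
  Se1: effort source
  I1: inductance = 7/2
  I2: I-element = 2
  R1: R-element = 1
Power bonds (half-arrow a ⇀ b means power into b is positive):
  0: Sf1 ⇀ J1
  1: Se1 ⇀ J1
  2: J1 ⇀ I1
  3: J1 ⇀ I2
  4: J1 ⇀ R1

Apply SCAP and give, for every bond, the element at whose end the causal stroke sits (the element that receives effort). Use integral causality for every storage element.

β0 |Sf1
β1 |J1
β2 |I1
β3 |I2
β4 |R1

#0 stroke→Sf1  (Sf1: flow source, stroke at near end)
#1 stroke→J1  (Se1: effort source, stroke at far end)
#2 stroke→I1  (J1 effort already set via bond 1)
#3 stroke→I2  (J1 effort already set via bond 1)
#4 stroke→R1  (J1: bond 1 brought effort, rest push out)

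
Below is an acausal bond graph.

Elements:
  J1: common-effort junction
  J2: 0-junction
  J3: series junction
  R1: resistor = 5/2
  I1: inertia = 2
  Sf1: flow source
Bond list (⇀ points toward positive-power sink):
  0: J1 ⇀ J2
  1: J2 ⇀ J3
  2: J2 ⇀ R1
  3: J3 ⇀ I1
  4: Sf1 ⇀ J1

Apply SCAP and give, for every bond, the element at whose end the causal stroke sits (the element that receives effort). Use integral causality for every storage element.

β4 stroke at Sf1  (Sf1 (Sf) sets flow on bond)
β0 stroke at J1  (closing 0-jn rule on J1)
β3 stroke at I1  (I1 integral (f out))
β1 stroke at J3  (common-f at J3 fixed by 3)
β2 stroke at J2  (J2 needs exactly one e-in)

β0 stroke at J1
β1 stroke at J3
β2 stroke at J2
β3 stroke at I1
β4 stroke at Sf1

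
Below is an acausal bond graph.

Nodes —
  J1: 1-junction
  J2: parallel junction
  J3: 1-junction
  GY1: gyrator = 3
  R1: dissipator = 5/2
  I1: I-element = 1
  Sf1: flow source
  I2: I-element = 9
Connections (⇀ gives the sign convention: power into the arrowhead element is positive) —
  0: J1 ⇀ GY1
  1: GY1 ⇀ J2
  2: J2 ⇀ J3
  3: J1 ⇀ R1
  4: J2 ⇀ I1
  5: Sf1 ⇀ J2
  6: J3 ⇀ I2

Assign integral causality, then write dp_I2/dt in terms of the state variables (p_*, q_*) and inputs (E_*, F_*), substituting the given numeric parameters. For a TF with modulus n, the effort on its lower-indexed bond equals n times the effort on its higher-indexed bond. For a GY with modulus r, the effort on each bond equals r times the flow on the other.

dp_I2/dt = 18*F_Sf1/5 - 18*p_I1/5 - 2*p_I2/5

β5 stroke at Sf1  (source Sf1 imposes f)
β4 stroke at I1  (I1 integral (f out))
β6 stroke at I2  (I2: I, integral causality)
β2 stroke at J3  (J3: bond 6 brought flow, rest push out)
β1 stroke at J2  (only one effort-in slot at J2)
β0 stroke at J1  (through GY1, causality inverts; strokes same side of GY1)
β3 stroke at R1  (J1: last free bond brings flow in)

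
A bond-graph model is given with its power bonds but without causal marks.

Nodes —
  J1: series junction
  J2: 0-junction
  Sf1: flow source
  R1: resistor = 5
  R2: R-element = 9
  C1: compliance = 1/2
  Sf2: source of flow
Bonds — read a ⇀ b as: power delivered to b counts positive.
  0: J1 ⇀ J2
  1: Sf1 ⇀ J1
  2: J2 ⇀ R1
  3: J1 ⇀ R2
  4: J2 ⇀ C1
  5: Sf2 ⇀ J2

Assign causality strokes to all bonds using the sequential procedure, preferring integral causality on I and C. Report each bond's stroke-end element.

β0 →J1
β1 →Sf1
β2 →R1
β3 →J1
β4 →J2
β5 →Sf2

bond 1 stroke at Sf1  (Sf1 fixes flow; stroke at Sf1)
bond 5 stroke at Sf2  (Sf2: flow source, stroke at near end)
bond 0 stroke at J1  (J1: bond 1 brought flow, rest push out)
bond 3 stroke at J1  (J1 flow already set via bond 1)
bond 4 stroke at J2  (C1 integral (e out))
bond 2 stroke at R1  (J2: bond 4 brought effort, rest push out)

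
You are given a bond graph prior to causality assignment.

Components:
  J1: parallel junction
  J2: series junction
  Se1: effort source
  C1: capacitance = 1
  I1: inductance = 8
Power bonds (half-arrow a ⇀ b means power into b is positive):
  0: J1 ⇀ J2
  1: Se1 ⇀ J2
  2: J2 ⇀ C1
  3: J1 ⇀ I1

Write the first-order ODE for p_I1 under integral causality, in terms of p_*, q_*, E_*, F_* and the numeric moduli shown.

β1 stroke at J2  (source Se1 imposes e)
β2 stroke at J2  (C1 outputs effort q/C1)
β0 stroke at J1  (J2: last free bond brings flow in)
β3 stroke at I1  (J1 effort already set via bond 0)

dp_I1/dt = -E_Se1 + q_C1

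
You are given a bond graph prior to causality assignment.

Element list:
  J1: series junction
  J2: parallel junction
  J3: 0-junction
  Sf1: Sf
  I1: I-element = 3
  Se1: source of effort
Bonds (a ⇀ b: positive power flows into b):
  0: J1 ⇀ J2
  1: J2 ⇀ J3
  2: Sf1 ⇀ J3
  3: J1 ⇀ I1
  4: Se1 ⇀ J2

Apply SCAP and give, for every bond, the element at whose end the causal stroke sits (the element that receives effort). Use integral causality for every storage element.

bond 0 →J1
bond 1 →J3
bond 2 →Sf1
bond 3 →I1
bond 4 →J2

bond 2 |Sf1  (Sf1: flow source, stroke at near end)
bond 4 |J2  (Se1: effort source, stroke at far end)
bond 0 |J1  (0-jn J2 has e-setter on 4)
bond 1 |J3  (common-e at J2 fixed by 4)
bond 3 |I1  (J1 needs exactly one f-in)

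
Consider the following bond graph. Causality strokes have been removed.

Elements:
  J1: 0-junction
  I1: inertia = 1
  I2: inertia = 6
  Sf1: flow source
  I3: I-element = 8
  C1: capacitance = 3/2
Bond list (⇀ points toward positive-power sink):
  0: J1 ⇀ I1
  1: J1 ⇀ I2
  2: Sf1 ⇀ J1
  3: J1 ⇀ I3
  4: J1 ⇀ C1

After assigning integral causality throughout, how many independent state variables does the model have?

β2 stroke→Sf1  (source Sf1 imposes f)
β0 stroke→I1  (I1 outputs flow p/I1)
β1 stroke→I2  (I2 integral (f out))
β3 stroke→I3  (I3: I, integral causality)
β4 stroke→J1  (closing 0-jn rule on J1)

4  (C1, I1, I2, I3 all integral)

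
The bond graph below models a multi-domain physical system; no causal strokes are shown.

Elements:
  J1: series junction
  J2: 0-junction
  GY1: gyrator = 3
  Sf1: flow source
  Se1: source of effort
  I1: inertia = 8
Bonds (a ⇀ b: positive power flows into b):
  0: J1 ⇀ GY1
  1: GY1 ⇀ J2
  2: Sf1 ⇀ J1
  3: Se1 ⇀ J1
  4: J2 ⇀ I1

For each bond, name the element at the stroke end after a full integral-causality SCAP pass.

bond 2 →Sf1  (source Sf1 imposes f)
bond 3 →J1  (Se1 fixes effort; stroke away)
bond 0 →J1  (J1 flow already set via bond 2)
bond 1 →J2  (GY1: gyrator matches bond 0)
bond 4 →I1  (common-e at J2 fixed by 1)

#0 |J1
#1 |J2
#2 |Sf1
#3 |J1
#4 |I1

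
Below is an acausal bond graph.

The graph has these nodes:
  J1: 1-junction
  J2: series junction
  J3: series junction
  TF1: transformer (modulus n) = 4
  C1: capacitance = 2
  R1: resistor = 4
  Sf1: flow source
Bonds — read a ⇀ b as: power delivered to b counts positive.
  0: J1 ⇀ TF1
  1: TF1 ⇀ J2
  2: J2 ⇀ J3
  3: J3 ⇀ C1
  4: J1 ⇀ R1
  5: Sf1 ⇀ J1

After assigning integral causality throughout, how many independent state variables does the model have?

1  (C1 all integral)

β5 stroke at Sf1  (source Sf1 imposes f)
β0 stroke at J1  (J1 flow already set via bond 5)
β4 stroke at J1  (J1: bond 5 brought flow, rest push out)
β1 stroke at TF1  (through TF1, causality passes straight; one stroke at TF1)
β2 stroke at J2  (common-f at J2 fixed by 1)
β3 stroke at J3  (common-f at J3 fixed by 2)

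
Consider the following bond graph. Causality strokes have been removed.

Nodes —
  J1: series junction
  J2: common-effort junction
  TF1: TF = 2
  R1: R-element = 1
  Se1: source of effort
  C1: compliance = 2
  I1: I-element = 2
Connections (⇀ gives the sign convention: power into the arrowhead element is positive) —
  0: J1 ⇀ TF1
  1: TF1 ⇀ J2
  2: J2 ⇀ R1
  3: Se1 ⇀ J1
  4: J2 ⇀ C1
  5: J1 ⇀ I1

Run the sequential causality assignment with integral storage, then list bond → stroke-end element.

β0 →J1
β1 →TF1
β2 →R1
β3 →J1
β4 →J2
β5 →I1

b3 stroke at J1  (Se1 fixes effort; stroke away)
b4 stroke at J2  (C1 integral (e out))
b1 stroke at TF1  (J2: bond 4 brought effort, rest push out)
b2 stroke at R1  (J2 effort already set via bond 4)
b0 stroke at J1  (TF1 one-in-one-out from 1)
b5 stroke at I1  (only one flow-in slot at J1)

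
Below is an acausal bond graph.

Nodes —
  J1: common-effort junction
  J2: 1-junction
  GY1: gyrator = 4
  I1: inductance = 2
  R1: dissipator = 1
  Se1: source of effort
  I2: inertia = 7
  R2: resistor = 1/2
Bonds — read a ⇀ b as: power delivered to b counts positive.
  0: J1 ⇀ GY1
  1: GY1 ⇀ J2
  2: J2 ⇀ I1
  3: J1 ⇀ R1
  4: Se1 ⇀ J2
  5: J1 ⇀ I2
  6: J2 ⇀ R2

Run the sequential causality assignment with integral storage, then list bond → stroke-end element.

b0 stroke→J1
b1 stroke→J2
b2 stroke→I1
b3 stroke→R1
b4 stroke→J2
b5 stroke→I2
b6 stroke→J2

β4 stroke→J2  (source Se1 imposes e)
β2 stroke→I1  (I1 integral (f out))
β1 stroke→J2  (1-jn J2 has f-setter on 2)
β6 stroke→J2  (1-jn J2 has f-setter on 2)
β0 stroke→J1  (through GY1, causality inverts; strokes same side of GY1)
β3 stroke→R1  (0-jn J1 has e-setter on 0)
β5 stroke→I2  (common-e at J1 fixed by 0)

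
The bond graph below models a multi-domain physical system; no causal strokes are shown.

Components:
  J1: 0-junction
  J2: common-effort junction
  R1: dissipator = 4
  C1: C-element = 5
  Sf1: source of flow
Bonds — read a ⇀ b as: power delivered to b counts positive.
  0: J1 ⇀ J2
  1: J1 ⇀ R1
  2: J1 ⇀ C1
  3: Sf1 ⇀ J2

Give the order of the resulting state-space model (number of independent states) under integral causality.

1  (C1 all integral)

#3 stroke→Sf1  (Sf1 fixes flow; stroke at Sf1)
#0 stroke→J2  (only one effort-in slot at J2)
#2 stroke→J1  (prefer integral on C1)
#1 stroke→R1  (common-e at J1 fixed by 2)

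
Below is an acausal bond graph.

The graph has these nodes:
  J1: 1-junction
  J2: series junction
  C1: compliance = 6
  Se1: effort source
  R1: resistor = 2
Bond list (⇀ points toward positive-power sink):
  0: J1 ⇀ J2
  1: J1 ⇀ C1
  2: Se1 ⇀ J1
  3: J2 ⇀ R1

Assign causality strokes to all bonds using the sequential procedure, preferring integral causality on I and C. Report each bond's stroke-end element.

#0 stroke at J2
#1 stroke at J1
#2 stroke at J1
#3 stroke at R1

#2 stroke→J1  (source Se1 imposes e)
#1 stroke→J1  (C1 integral (e out))
#0 stroke→J2  (J1: last free bond brings flow in)
#3 stroke→R1  (closing 1-jn rule on J2)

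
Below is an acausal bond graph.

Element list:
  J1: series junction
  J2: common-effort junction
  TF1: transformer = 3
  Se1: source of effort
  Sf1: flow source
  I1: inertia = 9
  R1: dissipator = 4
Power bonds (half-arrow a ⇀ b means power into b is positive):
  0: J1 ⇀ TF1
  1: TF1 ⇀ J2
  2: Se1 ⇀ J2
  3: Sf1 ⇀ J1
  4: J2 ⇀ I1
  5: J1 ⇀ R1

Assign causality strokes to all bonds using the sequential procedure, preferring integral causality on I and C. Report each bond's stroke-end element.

#0 →J1
#1 →TF1
#2 →J2
#3 →Sf1
#4 →I1
#5 →J1

β2 stroke at J2  (Se1 fixes effort; stroke away)
β3 stroke at Sf1  (Sf1 fixes flow; stroke at Sf1)
β0 stroke at J1  (1-jn J1 has f-setter on 3)
β5 stroke at J1  (1-jn J1 has f-setter on 3)
β1 stroke at TF1  (J2 effort already set via bond 2)
β4 stroke at I1  (common-e at J2 fixed by 2)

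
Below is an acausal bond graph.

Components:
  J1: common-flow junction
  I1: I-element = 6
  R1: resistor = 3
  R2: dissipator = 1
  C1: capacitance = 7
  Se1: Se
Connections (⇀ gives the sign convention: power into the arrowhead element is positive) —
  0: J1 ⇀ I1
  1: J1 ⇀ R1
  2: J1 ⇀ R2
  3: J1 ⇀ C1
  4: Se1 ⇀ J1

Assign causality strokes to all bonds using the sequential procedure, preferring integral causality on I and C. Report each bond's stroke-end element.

β4 →J1  (Se1 fixes effort; stroke away)
β0 →I1  (prefer integral on I1)
β1 →J1  (J1: bond 0 brought flow, rest push out)
β2 →J1  (J1: bond 0 brought flow, rest push out)
β3 →J1  (J1: bond 0 brought flow, rest push out)

#0 →I1
#1 →J1
#2 →J1
#3 →J1
#4 →J1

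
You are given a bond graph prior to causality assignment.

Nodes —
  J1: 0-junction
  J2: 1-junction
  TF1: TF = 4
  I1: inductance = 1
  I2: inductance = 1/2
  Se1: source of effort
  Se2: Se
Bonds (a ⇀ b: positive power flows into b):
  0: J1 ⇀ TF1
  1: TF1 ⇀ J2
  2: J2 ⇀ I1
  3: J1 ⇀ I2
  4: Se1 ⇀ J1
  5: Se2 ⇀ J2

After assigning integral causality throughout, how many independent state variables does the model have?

#4 stroke at J1  (Se1 (Se) sets effort on bond)
#5 stroke at J2  (source Se2 imposes e)
#0 stroke at TF1  (0-jn J1 has e-setter on 4)
#3 stroke at I2  (J1 effort already set via bond 4)
#1 stroke at J2  (through TF1, causality passes straight; one stroke at TF1)
#2 stroke at I1  (J2 needs exactly one f-in)

2  (I1, I2 all integral)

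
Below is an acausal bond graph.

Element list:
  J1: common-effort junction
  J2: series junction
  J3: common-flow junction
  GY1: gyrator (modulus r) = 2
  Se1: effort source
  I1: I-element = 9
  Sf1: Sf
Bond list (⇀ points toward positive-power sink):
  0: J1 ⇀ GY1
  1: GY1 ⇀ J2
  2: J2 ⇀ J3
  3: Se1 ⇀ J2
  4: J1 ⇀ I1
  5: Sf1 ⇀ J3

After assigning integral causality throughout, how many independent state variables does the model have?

b3 →J2  (Se1: effort source, stroke at far end)
b5 →Sf1  (source Sf1 imposes f)
b2 →J3  (common-f at J3 fixed by 5)
b1 →J2  (J2 flow already set via bond 2)
b0 →J1  (GY1 both-in/both-out from 1)
b4 →I1  (J1: bond 0 brought effort, rest push out)

1  (I1 all integral)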